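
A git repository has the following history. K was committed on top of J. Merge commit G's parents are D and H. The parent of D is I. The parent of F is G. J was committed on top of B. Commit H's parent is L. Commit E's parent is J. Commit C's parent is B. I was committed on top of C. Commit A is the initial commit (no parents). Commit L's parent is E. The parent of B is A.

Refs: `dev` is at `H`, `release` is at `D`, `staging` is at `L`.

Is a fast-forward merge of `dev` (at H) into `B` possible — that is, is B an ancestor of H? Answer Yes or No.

A fast-forward from B to H is possible iff B is an ancestor of H.
Ancestors of H: {A, B, E, H, J, L}.
B is among them, so fast-forward is possible.

Yes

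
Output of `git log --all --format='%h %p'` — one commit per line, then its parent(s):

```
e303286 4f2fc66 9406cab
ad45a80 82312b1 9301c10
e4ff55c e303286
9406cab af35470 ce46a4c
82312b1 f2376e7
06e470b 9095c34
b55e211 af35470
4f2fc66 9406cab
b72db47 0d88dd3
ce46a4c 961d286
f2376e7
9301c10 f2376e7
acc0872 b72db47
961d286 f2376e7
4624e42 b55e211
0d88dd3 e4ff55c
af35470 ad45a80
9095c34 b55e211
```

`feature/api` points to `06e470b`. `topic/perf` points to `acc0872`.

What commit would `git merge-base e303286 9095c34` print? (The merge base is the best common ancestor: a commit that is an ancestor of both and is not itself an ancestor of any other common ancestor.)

af35470

Ancestors of e303286: {4f2fc66, 82312b1, 9301c10, 9406cab, 961d286, ad45a80, af35470, ce46a4c, e303286, f2376e7}.
Ancestors of 9095c34: {82312b1, 9095c34, 9301c10, ad45a80, af35470, b55e211, f2376e7}.
Common ancestors: {82312b1, 9301c10, ad45a80, af35470, f2376e7}.
Among these, af35470 is not an ancestor of any other common ancestor — it is the merge base.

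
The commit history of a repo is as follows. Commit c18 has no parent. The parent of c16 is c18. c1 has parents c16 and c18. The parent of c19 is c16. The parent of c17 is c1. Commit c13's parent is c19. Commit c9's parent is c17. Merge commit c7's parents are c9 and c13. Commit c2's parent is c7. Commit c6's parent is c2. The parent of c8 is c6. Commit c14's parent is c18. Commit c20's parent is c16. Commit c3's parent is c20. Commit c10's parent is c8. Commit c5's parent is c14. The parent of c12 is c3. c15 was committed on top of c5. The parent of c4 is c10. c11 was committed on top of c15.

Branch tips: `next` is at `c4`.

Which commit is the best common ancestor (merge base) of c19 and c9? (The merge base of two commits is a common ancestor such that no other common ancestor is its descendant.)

c16

Ancestors of c19: {c16, c18, c19}.
Ancestors of c9: {c1, c16, c17, c18, c9}.
Common ancestors: {c16, c18}.
Among these, c16 is not an ancestor of any other common ancestor — it is the merge base.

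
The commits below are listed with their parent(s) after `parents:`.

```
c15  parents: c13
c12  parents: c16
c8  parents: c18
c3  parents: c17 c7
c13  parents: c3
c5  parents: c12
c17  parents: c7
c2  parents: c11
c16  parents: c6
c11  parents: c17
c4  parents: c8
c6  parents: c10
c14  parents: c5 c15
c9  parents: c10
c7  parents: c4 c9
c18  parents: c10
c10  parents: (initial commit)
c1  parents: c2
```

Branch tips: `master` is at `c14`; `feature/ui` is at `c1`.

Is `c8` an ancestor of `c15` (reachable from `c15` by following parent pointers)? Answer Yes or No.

Yes

Ancestors of c15 (commits reachable by following parents): {c10, c13, c15, c17, c18, c3, c4, c7, c8, c9}.
c8 is in that set, so it is an ancestor of c15.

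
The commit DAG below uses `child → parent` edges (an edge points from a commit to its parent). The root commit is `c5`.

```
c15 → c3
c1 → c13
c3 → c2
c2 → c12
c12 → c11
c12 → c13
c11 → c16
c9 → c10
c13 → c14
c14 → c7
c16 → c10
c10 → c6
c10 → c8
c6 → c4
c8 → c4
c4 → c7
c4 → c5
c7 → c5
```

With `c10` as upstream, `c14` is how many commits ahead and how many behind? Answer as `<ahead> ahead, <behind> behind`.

1 ahead, 4 behind

Reachable from c14: {c14, c5, c7}.
Reachable from c10: {c10, c4, c5, c6, c7, c8}.
Only in c14's history (ahead): {c14} — 1.
Only in c10's history (behind): {c10, c4, c6, c8} — 4.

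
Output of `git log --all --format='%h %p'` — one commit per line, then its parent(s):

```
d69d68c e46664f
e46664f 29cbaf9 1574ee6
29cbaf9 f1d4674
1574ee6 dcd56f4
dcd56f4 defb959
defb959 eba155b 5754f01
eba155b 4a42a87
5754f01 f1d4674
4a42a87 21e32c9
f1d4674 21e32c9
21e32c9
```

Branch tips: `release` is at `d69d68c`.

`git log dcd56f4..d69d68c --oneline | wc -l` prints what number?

Reachable from d69d68c: {1574ee6, 21e32c9, 29cbaf9, 4a42a87, 5754f01, d69d68c, dcd56f4, defb959, e46664f, eba155b, f1d4674}.
Reachable from dcd56f4: {21e32c9, 4a42a87, 5754f01, dcd56f4, defb959, eba155b, f1d4674}.
In d69d68c's history but not dcd56f4's: {1574ee6, 29cbaf9, d69d68c, e46664f} — 4 commits.

4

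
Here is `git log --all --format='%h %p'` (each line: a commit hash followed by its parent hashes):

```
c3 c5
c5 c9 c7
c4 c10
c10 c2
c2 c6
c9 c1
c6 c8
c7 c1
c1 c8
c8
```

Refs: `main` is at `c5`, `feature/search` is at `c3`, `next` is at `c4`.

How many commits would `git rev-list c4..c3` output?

Reachable from c3: {c1, c3, c5, c7, c8, c9}.
Reachable from c4: {c10, c2, c4, c6, c8}.
In c3's history but not c4's: {c1, c3, c5, c7, c9} — 5 commits.

5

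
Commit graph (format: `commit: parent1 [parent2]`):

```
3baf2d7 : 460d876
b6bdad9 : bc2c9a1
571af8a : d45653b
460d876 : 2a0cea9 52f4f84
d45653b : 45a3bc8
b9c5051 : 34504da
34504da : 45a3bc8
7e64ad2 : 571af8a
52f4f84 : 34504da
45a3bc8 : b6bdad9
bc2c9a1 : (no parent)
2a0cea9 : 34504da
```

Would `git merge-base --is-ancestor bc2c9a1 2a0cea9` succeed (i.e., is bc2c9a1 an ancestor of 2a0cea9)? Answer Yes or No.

Yes

Ancestors of 2a0cea9 (commits reachable by following parents): {2a0cea9, 34504da, 45a3bc8, b6bdad9, bc2c9a1}.
bc2c9a1 is in that set, so it is an ancestor of 2a0cea9.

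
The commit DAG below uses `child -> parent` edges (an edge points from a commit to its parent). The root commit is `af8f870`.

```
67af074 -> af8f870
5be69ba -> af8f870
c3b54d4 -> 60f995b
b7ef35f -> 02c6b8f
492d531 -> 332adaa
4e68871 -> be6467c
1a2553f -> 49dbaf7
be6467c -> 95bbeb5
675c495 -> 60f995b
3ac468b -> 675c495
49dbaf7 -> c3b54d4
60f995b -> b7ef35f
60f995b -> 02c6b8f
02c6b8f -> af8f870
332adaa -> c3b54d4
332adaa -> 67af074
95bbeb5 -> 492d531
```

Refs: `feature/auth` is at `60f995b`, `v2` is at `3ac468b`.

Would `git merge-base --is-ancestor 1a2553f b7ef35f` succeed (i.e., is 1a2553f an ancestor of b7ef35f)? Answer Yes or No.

No

Ancestors of b7ef35f: {02c6b8f, af8f870, b7ef35f}.
1a2553f is not in that set, so it is not an ancestor of b7ef35f.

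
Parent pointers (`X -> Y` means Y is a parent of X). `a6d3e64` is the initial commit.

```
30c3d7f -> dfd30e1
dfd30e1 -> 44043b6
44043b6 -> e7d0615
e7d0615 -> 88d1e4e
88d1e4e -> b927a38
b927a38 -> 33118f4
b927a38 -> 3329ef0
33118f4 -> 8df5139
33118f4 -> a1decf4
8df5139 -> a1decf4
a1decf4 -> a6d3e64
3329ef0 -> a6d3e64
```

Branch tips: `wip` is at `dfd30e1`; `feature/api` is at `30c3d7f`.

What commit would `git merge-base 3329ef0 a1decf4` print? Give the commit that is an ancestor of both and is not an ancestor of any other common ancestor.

a6d3e64

Ancestors of 3329ef0: {3329ef0, a6d3e64}.
Ancestors of a1decf4: {a1decf4, a6d3e64}.
Common ancestors: {a6d3e64}.
The only common ancestor is a6d3e64, so it is the merge base.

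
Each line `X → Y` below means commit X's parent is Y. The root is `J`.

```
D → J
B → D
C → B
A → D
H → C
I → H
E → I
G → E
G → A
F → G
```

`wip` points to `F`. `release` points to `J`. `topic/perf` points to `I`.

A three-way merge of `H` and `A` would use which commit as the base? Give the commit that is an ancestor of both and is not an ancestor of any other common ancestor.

D

Ancestors of H: {B, C, D, H, J}.
Ancestors of A: {A, D, J}.
Common ancestors: {D, J}.
Among these, D is not an ancestor of any other common ancestor — it is the merge base.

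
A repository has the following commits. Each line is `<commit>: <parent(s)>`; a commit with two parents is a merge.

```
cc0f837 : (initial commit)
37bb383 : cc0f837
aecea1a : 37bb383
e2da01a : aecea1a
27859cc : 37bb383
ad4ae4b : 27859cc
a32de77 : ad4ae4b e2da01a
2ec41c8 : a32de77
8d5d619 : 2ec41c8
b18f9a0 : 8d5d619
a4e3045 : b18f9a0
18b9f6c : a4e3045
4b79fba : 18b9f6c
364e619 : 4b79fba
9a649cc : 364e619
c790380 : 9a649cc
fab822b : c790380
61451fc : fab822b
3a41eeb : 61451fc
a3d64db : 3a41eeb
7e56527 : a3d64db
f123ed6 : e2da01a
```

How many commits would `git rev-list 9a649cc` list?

15

Walking parent pointers from 9a649cc: reachable set = {18b9f6c, 27859cc, 2ec41c8, 364e619, 37bb383, 4b79fba, 8d5d619, 9a649cc, a32de77, a4e3045, ad4ae4b, aecea1a, b18f9a0, cc0f837, e2da01a}.
That is 15 commits.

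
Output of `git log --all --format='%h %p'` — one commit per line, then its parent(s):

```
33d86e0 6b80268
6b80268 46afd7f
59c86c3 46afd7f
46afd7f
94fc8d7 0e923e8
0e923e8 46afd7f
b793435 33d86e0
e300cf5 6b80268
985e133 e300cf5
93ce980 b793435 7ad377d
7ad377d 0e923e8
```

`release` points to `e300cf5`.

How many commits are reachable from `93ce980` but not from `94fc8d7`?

5

Reachable from 93ce980: {0e923e8, 33d86e0, 46afd7f, 6b80268, 7ad377d, 93ce980, b793435}.
Reachable from 94fc8d7: {0e923e8, 46afd7f, 94fc8d7}.
In 93ce980's history but not 94fc8d7's: {33d86e0, 6b80268, 7ad377d, 93ce980, b793435} — 5 commits.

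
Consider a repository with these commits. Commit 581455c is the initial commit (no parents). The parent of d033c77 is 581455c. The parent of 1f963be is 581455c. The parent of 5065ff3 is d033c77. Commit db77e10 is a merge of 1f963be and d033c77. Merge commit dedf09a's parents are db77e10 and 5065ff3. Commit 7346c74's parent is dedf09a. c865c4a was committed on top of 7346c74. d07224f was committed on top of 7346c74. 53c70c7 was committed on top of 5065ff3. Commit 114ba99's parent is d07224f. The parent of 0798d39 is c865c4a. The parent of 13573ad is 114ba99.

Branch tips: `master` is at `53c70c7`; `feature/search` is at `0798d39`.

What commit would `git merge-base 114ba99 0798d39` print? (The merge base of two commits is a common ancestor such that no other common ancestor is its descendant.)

7346c74

Ancestors of 114ba99: {114ba99, 1f963be, 5065ff3, 581455c, 7346c74, d033c77, d07224f, db77e10, dedf09a}.
Ancestors of 0798d39: {0798d39, 1f963be, 5065ff3, 581455c, 7346c74, c865c4a, d033c77, db77e10, dedf09a}.
Common ancestors: {1f963be, 5065ff3, 581455c, 7346c74, d033c77, db77e10, dedf09a}.
Among these, 7346c74 is not an ancestor of any other common ancestor — it is the merge base.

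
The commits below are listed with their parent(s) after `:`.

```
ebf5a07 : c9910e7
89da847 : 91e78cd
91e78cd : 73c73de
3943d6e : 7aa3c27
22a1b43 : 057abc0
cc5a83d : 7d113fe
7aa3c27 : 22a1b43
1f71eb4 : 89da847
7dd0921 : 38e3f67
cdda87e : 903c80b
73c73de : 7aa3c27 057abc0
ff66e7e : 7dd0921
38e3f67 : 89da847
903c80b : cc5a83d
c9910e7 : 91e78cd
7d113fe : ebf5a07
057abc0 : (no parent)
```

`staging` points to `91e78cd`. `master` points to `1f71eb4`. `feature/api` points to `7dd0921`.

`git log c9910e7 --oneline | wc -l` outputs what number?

6

Walking parent pointers from c9910e7: reachable set = {057abc0, 22a1b43, 73c73de, 7aa3c27, 91e78cd, c9910e7}.
That is 6 commits.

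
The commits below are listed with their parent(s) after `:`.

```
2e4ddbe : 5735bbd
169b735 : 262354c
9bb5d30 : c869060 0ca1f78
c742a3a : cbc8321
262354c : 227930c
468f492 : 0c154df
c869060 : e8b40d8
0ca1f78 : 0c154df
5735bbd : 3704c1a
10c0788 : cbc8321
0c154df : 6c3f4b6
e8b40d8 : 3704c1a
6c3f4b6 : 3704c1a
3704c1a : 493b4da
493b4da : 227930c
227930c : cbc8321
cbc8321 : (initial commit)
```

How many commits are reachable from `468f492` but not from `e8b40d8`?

3

Reachable from 468f492: {0c154df, 227930c, 3704c1a, 468f492, 493b4da, 6c3f4b6, cbc8321}.
Reachable from e8b40d8: {227930c, 3704c1a, 493b4da, cbc8321, e8b40d8}.
In 468f492's history but not e8b40d8's: {0c154df, 468f492, 6c3f4b6} — 3 commits.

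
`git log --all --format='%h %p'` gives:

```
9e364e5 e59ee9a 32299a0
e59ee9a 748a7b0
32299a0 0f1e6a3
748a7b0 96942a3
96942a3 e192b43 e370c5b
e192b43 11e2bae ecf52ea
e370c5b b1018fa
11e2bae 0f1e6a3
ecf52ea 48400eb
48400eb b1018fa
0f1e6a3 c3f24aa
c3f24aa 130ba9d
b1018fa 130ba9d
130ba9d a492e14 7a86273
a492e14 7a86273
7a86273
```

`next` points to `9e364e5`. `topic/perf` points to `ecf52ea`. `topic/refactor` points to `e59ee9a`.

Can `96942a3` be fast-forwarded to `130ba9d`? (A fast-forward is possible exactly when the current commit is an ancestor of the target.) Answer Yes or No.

A fast-forward from 96942a3 to 130ba9d is possible iff 96942a3 is an ancestor of 130ba9d.
Ancestors of 130ba9d: {130ba9d, 7a86273, a492e14}.
96942a3 is not among them, so fast-forward is not possible.

No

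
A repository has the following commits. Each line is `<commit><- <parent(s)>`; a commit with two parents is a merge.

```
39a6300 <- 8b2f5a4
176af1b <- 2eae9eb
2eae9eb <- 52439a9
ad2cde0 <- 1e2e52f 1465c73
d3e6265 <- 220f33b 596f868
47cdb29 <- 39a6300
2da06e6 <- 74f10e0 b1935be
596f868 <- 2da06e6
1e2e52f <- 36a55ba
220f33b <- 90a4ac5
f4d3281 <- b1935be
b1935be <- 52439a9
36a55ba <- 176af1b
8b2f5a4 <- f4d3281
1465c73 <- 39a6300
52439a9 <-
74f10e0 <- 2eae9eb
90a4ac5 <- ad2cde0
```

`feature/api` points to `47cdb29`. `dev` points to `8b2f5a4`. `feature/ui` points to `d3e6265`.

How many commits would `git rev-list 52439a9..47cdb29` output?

Reachable from 47cdb29: {39a6300, 47cdb29, 52439a9, 8b2f5a4, b1935be, f4d3281}.
Reachable from 52439a9: {52439a9}.
In 47cdb29's history but not 52439a9's: {39a6300, 47cdb29, 8b2f5a4, b1935be, f4d3281} — 5 commits.

5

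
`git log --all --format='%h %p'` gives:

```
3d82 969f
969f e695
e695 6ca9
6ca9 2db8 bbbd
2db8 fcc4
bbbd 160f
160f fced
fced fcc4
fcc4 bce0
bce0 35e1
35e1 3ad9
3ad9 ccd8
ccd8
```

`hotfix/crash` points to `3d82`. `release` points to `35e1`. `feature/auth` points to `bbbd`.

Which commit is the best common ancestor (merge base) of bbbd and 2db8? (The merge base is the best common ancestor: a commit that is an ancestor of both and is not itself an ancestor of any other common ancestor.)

fcc4

Ancestors of bbbd: {160f, 35e1, 3ad9, bbbd, bce0, ccd8, fcc4, fced}.
Ancestors of 2db8: {2db8, 35e1, 3ad9, bce0, ccd8, fcc4}.
Common ancestors: {35e1, 3ad9, bce0, ccd8, fcc4}.
Among these, fcc4 is not an ancestor of any other common ancestor — it is the merge base.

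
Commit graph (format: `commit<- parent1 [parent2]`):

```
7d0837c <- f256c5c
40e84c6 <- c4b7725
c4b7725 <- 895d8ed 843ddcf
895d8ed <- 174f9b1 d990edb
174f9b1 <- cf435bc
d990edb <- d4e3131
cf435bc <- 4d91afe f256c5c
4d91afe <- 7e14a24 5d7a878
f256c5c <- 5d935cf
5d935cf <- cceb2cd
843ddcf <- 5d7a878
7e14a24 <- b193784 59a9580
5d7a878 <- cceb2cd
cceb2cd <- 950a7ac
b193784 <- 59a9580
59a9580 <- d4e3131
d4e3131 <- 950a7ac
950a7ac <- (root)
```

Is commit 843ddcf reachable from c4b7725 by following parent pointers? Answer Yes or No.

Yes

Ancestors of c4b7725 (commits reachable by following parents): {174f9b1, 4d91afe, 59a9580, 5d7a878, 5d935cf, 7e14a24, 843ddcf, 895d8ed, 950a7ac, b193784, c4b7725, cceb2cd, cf435bc, d4e3131, d990edb, f256c5c}.
843ddcf is in that set, so it is an ancestor of c4b7725.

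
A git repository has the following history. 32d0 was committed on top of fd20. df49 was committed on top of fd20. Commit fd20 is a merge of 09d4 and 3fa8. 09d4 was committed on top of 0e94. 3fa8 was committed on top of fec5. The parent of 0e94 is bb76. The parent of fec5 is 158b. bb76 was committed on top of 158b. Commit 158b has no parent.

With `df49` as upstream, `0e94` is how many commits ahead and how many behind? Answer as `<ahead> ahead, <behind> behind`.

0 ahead, 5 behind

Reachable from 0e94: {0e94, 158b, bb76}.
Reachable from df49: {09d4, 0e94, 158b, 3fa8, bb76, df49, fd20, fec5}.
Only in 0e94's history (ahead): {} — 0.
Only in df49's history (behind): {09d4, 3fa8, df49, fd20, fec5} — 5.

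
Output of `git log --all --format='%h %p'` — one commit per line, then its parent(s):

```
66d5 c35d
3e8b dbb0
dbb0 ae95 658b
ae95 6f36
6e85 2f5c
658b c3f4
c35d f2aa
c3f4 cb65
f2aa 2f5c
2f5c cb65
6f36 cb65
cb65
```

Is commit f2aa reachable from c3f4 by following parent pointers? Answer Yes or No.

No

Ancestors of c3f4: {c3f4, cb65}.
f2aa is not in that set, so it is not an ancestor of c3f4.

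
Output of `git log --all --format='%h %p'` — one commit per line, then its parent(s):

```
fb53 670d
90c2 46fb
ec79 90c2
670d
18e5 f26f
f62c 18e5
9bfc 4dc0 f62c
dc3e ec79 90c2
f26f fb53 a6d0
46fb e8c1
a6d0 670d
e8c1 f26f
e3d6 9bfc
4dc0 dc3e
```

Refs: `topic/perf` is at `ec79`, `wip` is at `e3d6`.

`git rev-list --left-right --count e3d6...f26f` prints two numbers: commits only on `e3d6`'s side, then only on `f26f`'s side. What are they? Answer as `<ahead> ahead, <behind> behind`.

10 ahead, 0 behind

Reachable from e3d6: {18e5, 46fb, 4dc0, 670d, 90c2, 9bfc, a6d0, dc3e, e3d6, e8c1, ec79, f26f, f62c, fb53}.
Reachable from f26f: {670d, a6d0, f26f, fb53}.
Only in e3d6's history (ahead): {18e5, 46fb, 4dc0, 90c2, 9bfc, dc3e, e3d6, e8c1, ec79, f62c} — 10.
Only in f26f's history (behind): {} — 0.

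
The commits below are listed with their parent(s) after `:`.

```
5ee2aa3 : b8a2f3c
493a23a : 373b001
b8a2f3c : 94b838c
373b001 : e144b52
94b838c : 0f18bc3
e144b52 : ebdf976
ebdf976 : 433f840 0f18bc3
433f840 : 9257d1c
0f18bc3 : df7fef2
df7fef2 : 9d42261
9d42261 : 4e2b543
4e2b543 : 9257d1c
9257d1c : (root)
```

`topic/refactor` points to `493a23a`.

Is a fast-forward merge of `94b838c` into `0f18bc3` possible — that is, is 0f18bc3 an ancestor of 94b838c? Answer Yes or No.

A fast-forward from 0f18bc3 to 94b838c is possible iff 0f18bc3 is an ancestor of 94b838c.
Ancestors of 94b838c: {0f18bc3, 4e2b543, 9257d1c, 94b838c, 9d42261, df7fef2}.
0f18bc3 is among them, so fast-forward is possible.

Yes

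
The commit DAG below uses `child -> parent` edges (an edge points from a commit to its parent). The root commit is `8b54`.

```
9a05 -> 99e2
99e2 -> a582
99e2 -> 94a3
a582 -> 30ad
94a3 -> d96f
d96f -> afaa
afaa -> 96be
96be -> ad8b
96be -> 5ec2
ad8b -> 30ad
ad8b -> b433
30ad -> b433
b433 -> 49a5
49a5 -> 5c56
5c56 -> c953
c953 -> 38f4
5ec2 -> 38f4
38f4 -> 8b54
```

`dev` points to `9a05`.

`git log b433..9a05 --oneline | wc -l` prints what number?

10

Reachable from 9a05: {30ad, 38f4, 49a5, 5c56, 5ec2, 8b54, 94a3, 96be, 99e2, 9a05, a582, ad8b, afaa, b433, c953, d96f}.
Reachable from b433: {38f4, 49a5, 5c56, 8b54, b433, c953}.
In 9a05's history but not b433's: {30ad, 5ec2, 94a3, 96be, 99e2, 9a05, a582, ad8b, afaa, d96f} — 10 commits.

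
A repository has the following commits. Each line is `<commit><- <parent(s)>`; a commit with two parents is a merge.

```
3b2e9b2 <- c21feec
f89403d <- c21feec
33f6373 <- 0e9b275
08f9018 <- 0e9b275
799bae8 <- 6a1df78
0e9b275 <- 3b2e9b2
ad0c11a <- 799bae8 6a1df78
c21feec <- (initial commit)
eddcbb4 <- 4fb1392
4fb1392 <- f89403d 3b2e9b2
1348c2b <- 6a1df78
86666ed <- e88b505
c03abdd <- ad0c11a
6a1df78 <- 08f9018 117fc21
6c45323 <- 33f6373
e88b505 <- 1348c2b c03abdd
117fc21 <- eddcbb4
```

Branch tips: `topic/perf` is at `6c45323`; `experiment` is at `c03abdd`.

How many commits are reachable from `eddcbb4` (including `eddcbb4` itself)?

Walking parent pointers from eddcbb4: reachable set = {3b2e9b2, 4fb1392, c21feec, eddcbb4, f89403d}.
That is 5 commits.

5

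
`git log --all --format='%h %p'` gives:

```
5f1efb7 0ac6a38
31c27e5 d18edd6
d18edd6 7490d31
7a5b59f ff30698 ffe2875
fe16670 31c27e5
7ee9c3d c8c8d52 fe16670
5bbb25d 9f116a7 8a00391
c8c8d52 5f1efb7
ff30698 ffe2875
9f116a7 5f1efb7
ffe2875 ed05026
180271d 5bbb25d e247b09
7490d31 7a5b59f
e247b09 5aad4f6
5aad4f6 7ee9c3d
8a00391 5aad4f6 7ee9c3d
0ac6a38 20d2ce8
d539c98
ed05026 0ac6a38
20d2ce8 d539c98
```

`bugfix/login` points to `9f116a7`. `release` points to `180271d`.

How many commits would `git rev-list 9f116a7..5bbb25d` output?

Reachable from 5bbb25d: {0ac6a38, 20d2ce8, 31c27e5, 5aad4f6, 5bbb25d, 5f1efb7, 7490d31, 7a5b59f, 7ee9c3d, 8a00391, 9f116a7, c8c8d52, d18edd6, d539c98, ed05026, fe16670, ff30698, ffe2875}.
Reachable from 9f116a7: {0ac6a38, 20d2ce8, 5f1efb7, 9f116a7, d539c98}.
In 5bbb25d's history but not 9f116a7's: {31c27e5, 5aad4f6, 5bbb25d, 7490d31, 7a5b59f, 7ee9c3d, 8a00391, c8c8d52, d18edd6, ed05026, fe16670, ff30698, ffe2875} — 13 commits.

13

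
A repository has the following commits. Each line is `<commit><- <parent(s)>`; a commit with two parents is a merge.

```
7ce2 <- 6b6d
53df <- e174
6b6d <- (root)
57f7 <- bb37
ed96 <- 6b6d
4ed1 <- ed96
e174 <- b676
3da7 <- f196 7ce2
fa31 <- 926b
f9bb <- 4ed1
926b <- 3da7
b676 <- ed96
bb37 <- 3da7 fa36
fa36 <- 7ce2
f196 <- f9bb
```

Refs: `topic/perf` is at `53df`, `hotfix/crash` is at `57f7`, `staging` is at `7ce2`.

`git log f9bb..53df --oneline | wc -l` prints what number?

Reachable from 53df: {53df, 6b6d, b676, e174, ed96}.
Reachable from f9bb: {4ed1, 6b6d, ed96, f9bb}.
In 53df's history but not f9bb's: {53df, b676, e174} — 3 commits.

3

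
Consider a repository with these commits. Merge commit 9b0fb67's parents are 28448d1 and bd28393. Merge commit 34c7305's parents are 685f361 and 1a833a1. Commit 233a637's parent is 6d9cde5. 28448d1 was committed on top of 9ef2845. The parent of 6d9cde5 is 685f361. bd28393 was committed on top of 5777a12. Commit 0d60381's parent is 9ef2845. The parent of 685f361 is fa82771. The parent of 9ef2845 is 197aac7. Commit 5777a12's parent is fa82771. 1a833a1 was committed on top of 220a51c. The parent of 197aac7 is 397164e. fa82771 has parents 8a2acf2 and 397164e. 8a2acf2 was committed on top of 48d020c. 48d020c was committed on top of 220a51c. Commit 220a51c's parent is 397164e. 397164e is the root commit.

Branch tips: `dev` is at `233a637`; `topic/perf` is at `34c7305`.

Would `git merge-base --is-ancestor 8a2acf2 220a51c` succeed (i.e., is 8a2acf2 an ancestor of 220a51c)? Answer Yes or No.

Ancestors of 220a51c: {220a51c, 397164e}.
8a2acf2 is not in that set, so it is not an ancestor of 220a51c.

No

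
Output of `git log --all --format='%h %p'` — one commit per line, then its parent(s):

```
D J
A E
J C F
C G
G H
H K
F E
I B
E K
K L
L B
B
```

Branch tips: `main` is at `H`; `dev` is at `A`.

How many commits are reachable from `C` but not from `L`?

Reachable from C: {B, C, G, H, K, L}.
Reachable from L: {B, L}.
In C's history but not L's: {C, G, H, K} — 4 commits.

4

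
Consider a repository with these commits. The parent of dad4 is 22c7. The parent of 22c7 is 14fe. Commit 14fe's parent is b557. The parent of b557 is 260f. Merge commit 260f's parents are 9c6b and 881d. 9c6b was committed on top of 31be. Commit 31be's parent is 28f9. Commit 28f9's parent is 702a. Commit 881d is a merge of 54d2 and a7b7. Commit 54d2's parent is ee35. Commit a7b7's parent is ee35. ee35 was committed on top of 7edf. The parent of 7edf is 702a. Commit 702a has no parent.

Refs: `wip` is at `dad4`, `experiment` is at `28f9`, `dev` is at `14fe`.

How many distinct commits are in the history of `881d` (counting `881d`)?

6

Walking parent pointers from 881d: reachable set = {54d2, 702a, 7edf, 881d, a7b7, ee35}.
That is 6 commits.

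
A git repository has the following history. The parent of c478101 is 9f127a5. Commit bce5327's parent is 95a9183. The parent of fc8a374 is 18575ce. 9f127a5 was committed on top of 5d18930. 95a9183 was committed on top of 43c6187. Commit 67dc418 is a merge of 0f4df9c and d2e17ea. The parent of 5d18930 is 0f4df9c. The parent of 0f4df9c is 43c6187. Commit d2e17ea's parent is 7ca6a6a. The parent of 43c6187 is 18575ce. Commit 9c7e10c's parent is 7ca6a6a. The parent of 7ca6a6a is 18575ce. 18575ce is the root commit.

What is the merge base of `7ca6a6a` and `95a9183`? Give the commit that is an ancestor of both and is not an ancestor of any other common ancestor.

18575ce

Ancestors of 7ca6a6a: {18575ce, 7ca6a6a}.
Ancestors of 95a9183: {18575ce, 43c6187, 95a9183}.
Common ancestors: {18575ce}.
The only common ancestor is 18575ce, so it is the merge base.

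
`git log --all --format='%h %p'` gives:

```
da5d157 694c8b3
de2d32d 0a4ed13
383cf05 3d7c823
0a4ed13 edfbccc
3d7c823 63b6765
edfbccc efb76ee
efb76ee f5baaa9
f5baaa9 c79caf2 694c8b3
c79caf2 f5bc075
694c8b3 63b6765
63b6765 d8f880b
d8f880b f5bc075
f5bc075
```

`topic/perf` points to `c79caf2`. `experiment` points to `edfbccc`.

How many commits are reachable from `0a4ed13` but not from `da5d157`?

5

Reachable from 0a4ed13: {0a4ed13, 63b6765, 694c8b3, c79caf2, d8f880b, edfbccc, efb76ee, f5baaa9, f5bc075}.
Reachable from da5d157: {63b6765, 694c8b3, d8f880b, da5d157, f5bc075}.
In 0a4ed13's history but not da5d157's: {0a4ed13, c79caf2, edfbccc, efb76ee, f5baaa9} — 5 commits.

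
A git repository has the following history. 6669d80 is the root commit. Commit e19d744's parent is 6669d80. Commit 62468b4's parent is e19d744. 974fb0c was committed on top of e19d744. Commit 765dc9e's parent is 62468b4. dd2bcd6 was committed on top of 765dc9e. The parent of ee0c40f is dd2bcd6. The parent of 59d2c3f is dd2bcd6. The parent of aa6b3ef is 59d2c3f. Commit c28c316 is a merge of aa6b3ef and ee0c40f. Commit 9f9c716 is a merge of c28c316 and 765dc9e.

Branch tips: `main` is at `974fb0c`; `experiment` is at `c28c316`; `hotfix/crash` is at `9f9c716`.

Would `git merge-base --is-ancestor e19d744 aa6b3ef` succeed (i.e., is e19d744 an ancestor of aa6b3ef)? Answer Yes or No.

Yes

Ancestors of aa6b3ef (commits reachable by following parents): {59d2c3f, 62468b4, 6669d80, 765dc9e, aa6b3ef, dd2bcd6, e19d744}.
e19d744 is in that set, so it is an ancestor of aa6b3ef.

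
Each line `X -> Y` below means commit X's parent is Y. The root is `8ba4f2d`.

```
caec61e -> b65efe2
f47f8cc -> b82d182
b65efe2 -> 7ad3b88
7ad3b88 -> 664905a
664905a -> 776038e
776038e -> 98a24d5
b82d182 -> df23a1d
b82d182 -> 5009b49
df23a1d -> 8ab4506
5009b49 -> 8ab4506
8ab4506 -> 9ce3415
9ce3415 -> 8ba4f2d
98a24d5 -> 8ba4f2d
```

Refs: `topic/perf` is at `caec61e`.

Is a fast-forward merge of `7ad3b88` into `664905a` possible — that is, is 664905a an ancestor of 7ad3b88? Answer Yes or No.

A fast-forward from 664905a to 7ad3b88 is possible iff 664905a is an ancestor of 7ad3b88.
Ancestors of 7ad3b88: {664905a, 776038e, 7ad3b88, 8ba4f2d, 98a24d5}.
664905a is among them, so fast-forward is possible.

Yes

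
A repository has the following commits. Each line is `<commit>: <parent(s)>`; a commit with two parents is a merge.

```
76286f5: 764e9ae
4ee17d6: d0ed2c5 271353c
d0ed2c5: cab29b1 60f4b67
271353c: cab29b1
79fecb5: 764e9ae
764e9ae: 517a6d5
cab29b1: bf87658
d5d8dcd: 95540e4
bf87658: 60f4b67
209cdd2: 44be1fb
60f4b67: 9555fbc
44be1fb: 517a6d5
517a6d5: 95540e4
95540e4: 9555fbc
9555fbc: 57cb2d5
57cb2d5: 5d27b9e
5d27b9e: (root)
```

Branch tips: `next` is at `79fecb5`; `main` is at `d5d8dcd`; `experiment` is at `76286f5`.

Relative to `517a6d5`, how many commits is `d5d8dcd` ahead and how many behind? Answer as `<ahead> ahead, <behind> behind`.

Reachable from d5d8dcd: {57cb2d5, 5d27b9e, 95540e4, 9555fbc, d5d8dcd}.
Reachable from 517a6d5: {517a6d5, 57cb2d5, 5d27b9e, 95540e4, 9555fbc}.
Only in d5d8dcd's history (ahead): {d5d8dcd} — 1.
Only in 517a6d5's history (behind): {517a6d5} — 1.

1 ahead, 1 behind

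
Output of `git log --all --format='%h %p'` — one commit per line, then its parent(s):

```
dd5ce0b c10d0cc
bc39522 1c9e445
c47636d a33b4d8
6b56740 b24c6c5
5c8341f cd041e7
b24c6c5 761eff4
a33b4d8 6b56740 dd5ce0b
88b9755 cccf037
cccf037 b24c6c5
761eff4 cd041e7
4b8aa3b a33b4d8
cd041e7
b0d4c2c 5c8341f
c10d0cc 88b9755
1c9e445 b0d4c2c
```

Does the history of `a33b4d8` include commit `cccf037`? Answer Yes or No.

Ancestors of a33b4d8 (commits reachable by following parents): {6b56740, 761eff4, 88b9755, a33b4d8, b24c6c5, c10d0cc, cccf037, cd041e7, dd5ce0b}.
cccf037 is in that set, so it is an ancestor of a33b4d8.

Yes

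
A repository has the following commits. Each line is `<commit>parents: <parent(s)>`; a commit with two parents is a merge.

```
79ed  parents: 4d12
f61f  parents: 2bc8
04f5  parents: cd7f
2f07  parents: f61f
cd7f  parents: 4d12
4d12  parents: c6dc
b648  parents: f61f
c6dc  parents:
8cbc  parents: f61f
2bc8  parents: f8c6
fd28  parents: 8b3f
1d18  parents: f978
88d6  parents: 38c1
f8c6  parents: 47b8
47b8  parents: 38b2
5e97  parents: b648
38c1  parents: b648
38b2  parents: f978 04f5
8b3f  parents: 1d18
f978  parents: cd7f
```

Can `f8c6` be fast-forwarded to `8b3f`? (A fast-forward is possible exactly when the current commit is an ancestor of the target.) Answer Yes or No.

No

A fast-forward from f8c6 to 8b3f is possible iff f8c6 is an ancestor of 8b3f.
Ancestors of 8b3f: {1d18, 4d12, 8b3f, c6dc, cd7f, f978}.
f8c6 is not among them, so fast-forward is not possible.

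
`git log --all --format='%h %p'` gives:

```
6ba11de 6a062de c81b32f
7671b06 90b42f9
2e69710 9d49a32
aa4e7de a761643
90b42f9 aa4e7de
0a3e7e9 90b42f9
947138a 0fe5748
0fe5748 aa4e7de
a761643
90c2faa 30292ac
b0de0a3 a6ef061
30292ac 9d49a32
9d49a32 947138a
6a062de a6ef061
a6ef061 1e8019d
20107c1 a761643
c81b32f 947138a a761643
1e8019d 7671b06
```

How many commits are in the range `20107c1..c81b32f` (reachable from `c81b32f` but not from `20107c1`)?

Reachable from c81b32f: {0fe5748, 947138a, a761643, aa4e7de, c81b32f}.
Reachable from 20107c1: {20107c1, a761643}.
In c81b32f's history but not 20107c1's: {0fe5748, 947138a, aa4e7de, c81b32f} — 4 commits.

4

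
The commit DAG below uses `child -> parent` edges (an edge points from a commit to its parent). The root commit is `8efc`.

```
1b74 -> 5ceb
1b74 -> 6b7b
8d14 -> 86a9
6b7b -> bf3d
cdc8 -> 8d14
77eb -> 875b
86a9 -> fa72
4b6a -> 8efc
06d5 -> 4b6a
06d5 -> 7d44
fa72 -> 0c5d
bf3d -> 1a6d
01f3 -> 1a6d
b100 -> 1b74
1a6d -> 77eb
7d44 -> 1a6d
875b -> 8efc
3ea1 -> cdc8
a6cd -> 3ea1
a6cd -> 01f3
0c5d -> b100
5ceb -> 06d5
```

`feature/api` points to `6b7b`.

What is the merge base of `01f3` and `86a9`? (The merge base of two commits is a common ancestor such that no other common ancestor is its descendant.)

Ancestors of 01f3: {01f3, 1a6d, 77eb, 875b, 8efc}.
Ancestors of 86a9: {06d5, 0c5d, 1a6d, 1b74, 4b6a, 5ceb, 6b7b, 77eb, 7d44, 86a9, 875b, 8efc, b100, bf3d, fa72}.
Common ancestors: {1a6d, 77eb, 875b, 8efc}.
Among these, 1a6d is not an ancestor of any other common ancestor — it is the merge base.

1a6d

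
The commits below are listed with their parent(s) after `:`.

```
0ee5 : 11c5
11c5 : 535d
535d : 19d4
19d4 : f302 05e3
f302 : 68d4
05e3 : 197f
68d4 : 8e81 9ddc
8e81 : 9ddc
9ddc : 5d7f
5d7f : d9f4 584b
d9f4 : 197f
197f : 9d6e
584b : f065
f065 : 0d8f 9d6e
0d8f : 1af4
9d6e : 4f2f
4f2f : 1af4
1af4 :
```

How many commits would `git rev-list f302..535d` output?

Reachable from 535d: {05e3, 0d8f, 197f, 19d4, 1af4, 4f2f, 535d, 584b, 5d7f, 68d4, 8e81, 9d6e, 9ddc, d9f4, f065, f302}.
Reachable from f302: {0d8f, 197f, 1af4, 4f2f, 584b, 5d7f, 68d4, 8e81, 9d6e, 9ddc, d9f4, f065, f302}.
In 535d's history but not f302's: {05e3, 19d4, 535d} — 3 commits.

3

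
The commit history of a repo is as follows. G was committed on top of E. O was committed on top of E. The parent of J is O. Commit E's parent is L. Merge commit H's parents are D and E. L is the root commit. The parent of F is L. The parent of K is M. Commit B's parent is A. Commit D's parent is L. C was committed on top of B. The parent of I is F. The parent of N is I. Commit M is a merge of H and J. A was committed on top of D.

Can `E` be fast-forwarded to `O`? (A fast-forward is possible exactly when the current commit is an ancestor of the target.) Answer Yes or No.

A fast-forward from E to O is possible iff E is an ancestor of O.
Ancestors of O: {E, L, O}.
E is among them, so fast-forward is possible.

Yes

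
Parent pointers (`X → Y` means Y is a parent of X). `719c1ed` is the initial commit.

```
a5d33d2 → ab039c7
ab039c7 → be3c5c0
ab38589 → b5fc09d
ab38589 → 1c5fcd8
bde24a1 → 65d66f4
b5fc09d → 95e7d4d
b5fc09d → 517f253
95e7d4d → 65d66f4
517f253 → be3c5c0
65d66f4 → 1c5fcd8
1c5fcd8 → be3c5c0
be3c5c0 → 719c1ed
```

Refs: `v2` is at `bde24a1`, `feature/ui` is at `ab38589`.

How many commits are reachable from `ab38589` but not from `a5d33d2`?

6

Reachable from ab38589: {1c5fcd8, 517f253, 65d66f4, 719c1ed, 95e7d4d, ab38589, b5fc09d, be3c5c0}.
Reachable from a5d33d2: {719c1ed, a5d33d2, ab039c7, be3c5c0}.
In ab38589's history but not a5d33d2's: {1c5fcd8, 517f253, 65d66f4, 95e7d4d, ab38589, b5fc09d} — 6 commits.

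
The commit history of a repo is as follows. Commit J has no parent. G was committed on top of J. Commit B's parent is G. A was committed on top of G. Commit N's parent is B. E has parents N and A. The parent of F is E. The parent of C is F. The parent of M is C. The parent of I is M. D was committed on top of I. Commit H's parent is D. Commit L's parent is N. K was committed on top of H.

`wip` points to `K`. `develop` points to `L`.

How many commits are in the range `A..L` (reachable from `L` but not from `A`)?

3

Reachable from L: {B, G, J, L, N}.
Reachable from A: {A, G, J}.
In L's history but not A's: {B, L, N} — 3 commits.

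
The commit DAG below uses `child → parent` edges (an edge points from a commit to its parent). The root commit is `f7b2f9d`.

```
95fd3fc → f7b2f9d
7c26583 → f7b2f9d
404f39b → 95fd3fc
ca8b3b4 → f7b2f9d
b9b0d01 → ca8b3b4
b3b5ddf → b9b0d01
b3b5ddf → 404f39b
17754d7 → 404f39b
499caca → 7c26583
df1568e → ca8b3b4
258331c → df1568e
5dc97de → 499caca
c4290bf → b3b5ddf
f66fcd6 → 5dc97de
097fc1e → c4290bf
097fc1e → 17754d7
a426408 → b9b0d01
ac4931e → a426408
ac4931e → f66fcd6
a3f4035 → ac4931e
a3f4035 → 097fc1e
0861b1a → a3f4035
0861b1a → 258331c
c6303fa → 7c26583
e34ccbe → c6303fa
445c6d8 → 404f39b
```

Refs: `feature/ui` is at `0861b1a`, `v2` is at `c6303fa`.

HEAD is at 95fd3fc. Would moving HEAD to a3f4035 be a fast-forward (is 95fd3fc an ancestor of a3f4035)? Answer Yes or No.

Yes

A fast-forward from 95fd3fc to a3f4035 is possible iff 95fd3fc is an ancestor of a3f4035.
Ancestors of a3f4035: {097fc1e, 17754d7, 404f39b, 499caca, 5dc97de, 7c26583, 95fd3fc, a3f4035, a426408, ac4931e, b3b5ddf, b9b0d01, c4290bf, ca8b3b4, f66fcd6, f7b2f9d}.
95fd3fc is among them, so fast-forward is possible.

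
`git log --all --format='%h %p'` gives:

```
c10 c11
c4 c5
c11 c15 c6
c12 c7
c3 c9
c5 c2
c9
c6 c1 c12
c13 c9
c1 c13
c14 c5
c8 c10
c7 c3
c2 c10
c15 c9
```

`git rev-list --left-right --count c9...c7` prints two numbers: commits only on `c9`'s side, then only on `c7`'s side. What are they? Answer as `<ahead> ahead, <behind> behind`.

Reachable from c9: {c9}.
Reachable from c7: {c3, c7, c9}.
Only in c9's history (ahead): {} — 0.
Only in c7's history (behind): {c3, c7} — 2.

0 ahead, 2 behind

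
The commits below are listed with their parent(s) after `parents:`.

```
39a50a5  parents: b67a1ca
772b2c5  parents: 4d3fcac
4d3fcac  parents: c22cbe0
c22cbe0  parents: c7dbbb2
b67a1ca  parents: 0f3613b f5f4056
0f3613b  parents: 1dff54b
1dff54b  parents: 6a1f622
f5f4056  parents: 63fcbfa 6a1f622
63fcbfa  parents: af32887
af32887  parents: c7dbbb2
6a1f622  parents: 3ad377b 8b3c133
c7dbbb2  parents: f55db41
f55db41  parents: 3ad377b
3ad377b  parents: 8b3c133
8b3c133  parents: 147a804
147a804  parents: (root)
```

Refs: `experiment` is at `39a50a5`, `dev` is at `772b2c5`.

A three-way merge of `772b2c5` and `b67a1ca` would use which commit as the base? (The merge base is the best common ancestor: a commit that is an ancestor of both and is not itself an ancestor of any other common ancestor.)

c7dbbb2

Ancestors of 772b2c5: {147a804, 3ad377b, 4d3fcac, 772b2c5, 8b3c133, c22cbe0, c7dbbb2, f55db41}.
Ancestors of b67a1ca: {0f3613b, 147a804, 1dff54b, 3ad377b, 63fcbfa, 6a1f622, 8b3c133, af32887, b67a1ca, c7dbbb2, f55db41, f5f4056}.
Common ancestors: {147a804, 3ad377b, 8b3c133, c7dbbb2, f55db41}.
Among these, c7dbbb2 is not an ancestor of any other common ancestor — it is the merge base.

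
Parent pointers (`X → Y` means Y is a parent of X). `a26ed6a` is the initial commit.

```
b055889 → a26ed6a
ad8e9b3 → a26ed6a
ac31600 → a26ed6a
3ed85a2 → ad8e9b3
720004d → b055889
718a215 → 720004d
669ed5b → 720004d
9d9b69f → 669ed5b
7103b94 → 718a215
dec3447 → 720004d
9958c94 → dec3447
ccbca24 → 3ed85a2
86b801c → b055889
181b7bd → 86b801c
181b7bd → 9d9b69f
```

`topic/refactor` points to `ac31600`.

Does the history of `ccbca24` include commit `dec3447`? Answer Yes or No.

No

Ancestors of ccbca24: {3ed85a2, a26ed6a, ad8e9b3, ccbca24}.
dec3447 is not in that set, so it is not an ancestor of ccbca24.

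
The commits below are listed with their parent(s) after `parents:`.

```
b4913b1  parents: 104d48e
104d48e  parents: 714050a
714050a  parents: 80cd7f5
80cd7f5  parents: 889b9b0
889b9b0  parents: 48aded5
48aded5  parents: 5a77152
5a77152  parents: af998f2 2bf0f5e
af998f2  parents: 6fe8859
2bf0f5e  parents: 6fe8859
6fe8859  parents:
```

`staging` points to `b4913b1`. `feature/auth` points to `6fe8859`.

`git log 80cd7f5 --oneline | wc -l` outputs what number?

Walking parent pointers from 80cd7f5: reachable set = {2bf0f5e, 48aded5, 5a77152, 6fe8859, 80cd7f5, 889b9b0, af998f2}.
That is 7 commits.

7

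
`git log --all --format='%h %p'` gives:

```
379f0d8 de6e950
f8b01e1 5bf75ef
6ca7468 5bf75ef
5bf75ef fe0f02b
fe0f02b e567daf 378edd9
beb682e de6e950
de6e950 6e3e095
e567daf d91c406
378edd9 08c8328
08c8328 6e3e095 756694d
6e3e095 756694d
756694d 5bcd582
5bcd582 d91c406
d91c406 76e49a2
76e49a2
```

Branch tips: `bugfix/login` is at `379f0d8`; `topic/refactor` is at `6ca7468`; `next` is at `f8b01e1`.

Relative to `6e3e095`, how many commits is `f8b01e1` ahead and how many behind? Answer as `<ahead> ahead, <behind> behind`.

Reachable from f8b01e1: {08c8328, 378edd9, 5bcd582, 5bf75ef, 6e3e095, 756694d, 76e49a2, d91c406, e567daf, f8b01e1, fe0f02b}.
Reachable from 6e3e095: {5bcd582, 6e3e095, 756694d, 76e49a2, d91c406}.
Only in f8b01e1's history (ahead): {08c8328, 378edd9, 5bf75ef, e567daf, f8b01e1, fe0f02b} — 6.
Only in 6e3e095's history (behind): {} — 0.

6 ahead, 0 behind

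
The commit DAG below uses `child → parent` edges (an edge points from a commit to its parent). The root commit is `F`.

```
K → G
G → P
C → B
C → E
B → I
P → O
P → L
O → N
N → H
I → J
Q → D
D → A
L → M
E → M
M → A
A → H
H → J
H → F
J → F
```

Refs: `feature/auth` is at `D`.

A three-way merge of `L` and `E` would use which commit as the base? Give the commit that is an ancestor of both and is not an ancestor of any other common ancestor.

Ancestors of L: {A, F, H, J, L, M}.
Ancestors of E: {A, E, F, H, J, M}.
Common ancestors: {A, F, H, J, M}.
Among these, M is not an ancestor of any other common ancestor — it is the merge base.

M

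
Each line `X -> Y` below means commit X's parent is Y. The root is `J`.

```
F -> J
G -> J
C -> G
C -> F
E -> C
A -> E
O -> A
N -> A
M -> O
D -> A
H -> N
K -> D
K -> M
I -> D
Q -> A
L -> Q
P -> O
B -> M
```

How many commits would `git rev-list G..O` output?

Reachable from O: {A, C, E, F, G, J, O}.
Reachable from G: {G, J}.
In O's history but not G's: {A, C, E, F, O} — 5 commits.

5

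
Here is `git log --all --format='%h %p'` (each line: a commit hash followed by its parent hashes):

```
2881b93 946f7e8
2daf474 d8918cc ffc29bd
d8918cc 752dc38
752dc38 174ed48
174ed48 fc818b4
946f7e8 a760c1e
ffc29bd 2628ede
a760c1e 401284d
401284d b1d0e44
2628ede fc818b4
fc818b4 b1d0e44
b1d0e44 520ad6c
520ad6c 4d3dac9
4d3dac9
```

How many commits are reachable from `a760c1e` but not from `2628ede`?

2

Reachable from a760c1e: {401284d, 4d3dac9, 520ad6c, a760c1e, b1d0e44}.
Reachable from 2628ede: {2628ede, 4d3dac9, 520ad6c, b1d0e44, fc818b4}.
In a760c1e's history but not 2628ede's: {401284d, a760c1e} — 2 commits.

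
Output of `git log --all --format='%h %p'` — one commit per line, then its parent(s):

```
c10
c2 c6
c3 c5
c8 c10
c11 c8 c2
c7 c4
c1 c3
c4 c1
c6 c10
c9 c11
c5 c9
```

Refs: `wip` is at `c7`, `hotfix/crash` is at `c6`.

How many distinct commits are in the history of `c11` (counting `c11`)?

Walking parent pointers from c11: reachable set = {c10, c11, c2, c6, c8}.
That is 5 commits.

5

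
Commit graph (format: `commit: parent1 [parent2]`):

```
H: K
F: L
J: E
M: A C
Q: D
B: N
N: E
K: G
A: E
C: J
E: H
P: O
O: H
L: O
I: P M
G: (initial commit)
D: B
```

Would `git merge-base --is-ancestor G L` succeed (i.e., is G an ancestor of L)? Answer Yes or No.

Yes

Ancestors of L (commits reachable by following parents): {G, H, K, L, O}.
G is in that set, so it is an ancestor of L.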